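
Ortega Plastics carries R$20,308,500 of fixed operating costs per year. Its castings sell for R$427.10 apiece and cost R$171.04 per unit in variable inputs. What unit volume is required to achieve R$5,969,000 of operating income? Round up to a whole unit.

Each unit contributes R$427.10 − R$171.04 = R$256.06.
Units = (FC + target) / CM = (R$20,308,500 + R$5,969,000) / R$256.06 = 102,622.43, so 102,623 castings.

102,623 castings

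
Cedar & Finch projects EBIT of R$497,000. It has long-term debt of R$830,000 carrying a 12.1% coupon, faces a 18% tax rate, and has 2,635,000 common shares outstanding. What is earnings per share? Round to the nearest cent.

Interest = R$100,430.00, so EBT = R$497,000 − R$100,430.00 = R$396,570.00.
After tax at 18%: net income = R$396,570.00 × 0.82 = R$325,187.40.
EPS = R$325,187.40 ÷ 2,635,000 = R$0.12.

R$0.12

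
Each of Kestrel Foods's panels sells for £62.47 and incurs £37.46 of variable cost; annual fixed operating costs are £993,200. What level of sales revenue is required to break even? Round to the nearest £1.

CM per unit = £62.47 − £37.46 = £25.01; CM ratio = £25.01 / £62.47 = 0.4004.
Break-even sales = FC ÷ CM ratio = £993,200 × £62.47 / £25.01 = £2,480,816.

£2,480,816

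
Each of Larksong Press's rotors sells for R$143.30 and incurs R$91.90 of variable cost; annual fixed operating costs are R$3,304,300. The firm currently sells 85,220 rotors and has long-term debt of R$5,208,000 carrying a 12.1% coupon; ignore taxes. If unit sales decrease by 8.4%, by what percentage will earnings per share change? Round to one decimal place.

-82.5%

Total contribution margin = 85,220 × R$51.40 = R$4,380,308.00.
Subtracting fixed costs: EBIT = R$4,380,308.00 − R$3,304,300 = R$1,076,008.00.
After interest of R$630,168.00, pre-tax earnings = R$445,840.00.
Degree of combined leverage = contribution ÷ (EBIT − I) = R$4,380,308.00 ÷ R$445,840.00 = 9.8248.
%ΔEPS = DCL × %ΔSales = 9.8248 × -8.4% = -82.5%.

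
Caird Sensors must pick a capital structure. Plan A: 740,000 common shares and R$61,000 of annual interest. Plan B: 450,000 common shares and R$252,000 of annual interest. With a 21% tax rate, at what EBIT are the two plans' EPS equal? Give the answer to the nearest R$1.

At indifference, (EBIT − 61,000)(1 − t)/740,000 = (EBIT − 252,000)(1 − t)/450,000.
Cancelling (1 − t) and cross-multiplying: 450,000·(EBIT − 61,000) = 740,000·(EBIT − 252,000).
EBIT × (740,000 − 450,000) = 252,000 × 740,000 − 61,000 × 450,000 = 159,030,000,000, so EBIT = 159,030,000,000 ÷ 290,000 = 548,379.31.

R$548,379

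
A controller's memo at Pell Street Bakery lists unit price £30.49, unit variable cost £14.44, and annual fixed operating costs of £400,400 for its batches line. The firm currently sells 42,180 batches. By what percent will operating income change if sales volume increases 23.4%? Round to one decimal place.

At 42,180 units, contribution = 42,180 × £16.05 = £676,989.00.
Operating income = contribution − fixed costs = £676,989.00 − £400,400 = £276,589.00.
DOL = contribution ÷ EBIT = £676,989.00 ÷ £276,589.00 = 2.4476.
%ΔEBIT = DOL × %ΔSales = 2.4476 × +23.4% = +57.3%.

+57.3%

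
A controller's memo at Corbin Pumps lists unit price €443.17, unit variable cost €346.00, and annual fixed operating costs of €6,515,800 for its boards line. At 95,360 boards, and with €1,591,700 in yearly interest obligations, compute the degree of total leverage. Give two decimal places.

At 95,360 units, contribution = 95,360 × €97.17 = €9,266,131.20.
EBIT = €9,266,131.20 − €6,515,800 = €2,750,331.20. Interest = €1,591,700.00, so EBIT − I = €1,158,631.20.
DCL = contribution ÷ (EBIT − I) = €9,266,131.20 ÷ €1,158,631.20 = 7.9975.

8.00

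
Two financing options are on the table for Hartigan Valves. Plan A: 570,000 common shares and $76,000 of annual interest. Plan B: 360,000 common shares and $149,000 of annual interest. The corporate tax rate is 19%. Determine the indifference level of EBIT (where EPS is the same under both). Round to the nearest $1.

Set EPS_A = EPS_B: (EBIT − $76,000)(1 − 0.19) ÷ 570,000 = (EBIT − $149,000)(1 − 0.19) ÷ 360,000.
Cancelling (1 − t) and cross-multiplying: 360,000·(EBIT − 76,000) = 570,000·(EBIT − 149,000).
Solving, EBIT = (149,000·570,000 − 76,000·360,000) / (570,000 − 360,000) = 57,570,000,000 / 210,000 = 274,142.86.

$274,143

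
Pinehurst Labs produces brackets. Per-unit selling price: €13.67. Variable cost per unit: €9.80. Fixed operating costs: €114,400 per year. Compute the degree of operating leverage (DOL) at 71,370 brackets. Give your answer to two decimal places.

At 71,370 units, contribution = 71,370 × €3.87 = €276,201.90.
EBIT = €276,201.90 − €114,400 = €161,801.90.
DOL = contribution ÷ EBIT = €276,201.90 ÷ €161,801.90 = 1.7070.

1.71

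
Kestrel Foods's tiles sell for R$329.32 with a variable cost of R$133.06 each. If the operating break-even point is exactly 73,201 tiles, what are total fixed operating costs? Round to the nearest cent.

R$14,366,428.26

Each unit contributes R$329.32 − R$133.06 = R$196.26.
Since BE = FC / CM, FC = 73,201 × R$196.26 = R$14,366,428.26.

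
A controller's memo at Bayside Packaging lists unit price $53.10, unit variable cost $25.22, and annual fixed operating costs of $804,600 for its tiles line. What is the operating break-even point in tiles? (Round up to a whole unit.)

28,860 tiles

Contribution margin per unit = $53.10 − $25.22 = $27.88.
Break-even volume = fixed costs ÷ CM per unit = $804,600 ÷ $27.88 = 28,859.40, so 28,860 tiles.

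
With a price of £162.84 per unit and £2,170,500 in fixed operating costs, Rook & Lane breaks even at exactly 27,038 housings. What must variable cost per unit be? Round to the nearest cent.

At break-even, FC = Q × (P − VC), so P − VC = £2,170,500 ÷ 27,038 = £80.2759.
Variable cost per unit = £162.84 − £80.2759 = £82.56.

£82.56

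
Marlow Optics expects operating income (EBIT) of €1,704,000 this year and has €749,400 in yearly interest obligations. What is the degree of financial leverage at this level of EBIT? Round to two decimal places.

Annual interest charges come to €749,400.00.
DFL = EBIT ÷ (EBIT − I) = €1,704,000 ÷ (€1,704,000 − €749,400.00) = €1,704,000 ÷ €954,600.00 = 1.7850.

1.79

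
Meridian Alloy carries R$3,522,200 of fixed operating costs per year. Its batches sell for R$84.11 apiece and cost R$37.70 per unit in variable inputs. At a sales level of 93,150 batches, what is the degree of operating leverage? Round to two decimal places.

5.40

Contribution at this volume is 93,150 × R$46.41 = R$4,323,091.50.
Subtracting fixed costs: EBIT = R$4,323,091.50 − R$3,522,200 = R$800,891.50.
So DOL = total CM / EBIT = R$4,323,091.50 / R$800,891.50 = 5.3978.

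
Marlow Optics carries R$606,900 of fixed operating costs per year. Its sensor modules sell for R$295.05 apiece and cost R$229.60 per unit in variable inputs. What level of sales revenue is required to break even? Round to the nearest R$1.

CM per unit = R$295.05 − R$229.60 = R$65.45; CM ratio = R$65.45 / R$295.05 = 0.2218.
Break-even sales = FC ÷ CM ratio = R$606,900 × R$295.05 / R$65.45 = R$2,735,918.

R$2,735,918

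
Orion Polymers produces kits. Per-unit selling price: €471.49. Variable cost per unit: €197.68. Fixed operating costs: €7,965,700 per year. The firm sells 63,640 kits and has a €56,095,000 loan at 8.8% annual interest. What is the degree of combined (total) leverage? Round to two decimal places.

At 63,640 units, contribution = 63,640 × €273.81 = €17,425,268.40.
Operating income = contribution − fixed costs = €17,425,268.40 − €7,965,700 = €9,459,568.40. Interest = €4,936,360.00.
DOL = €17,425,268.40 ÷ €9,459,568.40 = 1.8421; DFL = €9,459,568.40 ÷ €4,523,208.40 = 2.0913.
DCL = DOL × DFL = 1.8421 × 2.0913 = 3.8524.

3.85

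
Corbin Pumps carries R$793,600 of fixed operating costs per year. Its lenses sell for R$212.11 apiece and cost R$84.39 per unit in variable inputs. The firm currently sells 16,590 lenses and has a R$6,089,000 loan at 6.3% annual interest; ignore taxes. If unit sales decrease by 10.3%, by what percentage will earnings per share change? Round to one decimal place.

-23.2%

Contribution at this volume is 16,590 × R$127.72 = R$2,118,874.80.
Subtracting fixed costs: EBIT = R$2,118,874.80 − R$793,600 = R$1,325,274.80.
After interest of R$383,607.00, pre-tax earnings = R$941,667.80.
DCL = total CM / (EBIT − I) = R$2,118,874.80 / R$941,667.80 = 2.2501.
%ΔEPS = DCL × %ΔSales = 2.2501 × -10.3% = -23.2%.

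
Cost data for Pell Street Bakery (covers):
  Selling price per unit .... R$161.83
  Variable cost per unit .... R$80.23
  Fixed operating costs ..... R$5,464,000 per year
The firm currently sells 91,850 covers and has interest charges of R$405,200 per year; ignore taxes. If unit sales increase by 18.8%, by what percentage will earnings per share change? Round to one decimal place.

+86.7%

Total contribution margin = 91,850 × R$81.60 = R$7,494,960.00.
Subtracting fixed costs: EBIT = R$7,494,960.00 − R$5,464,000 = R$2,030,960.00.
After interest of R$405,200.00, pre-tax earnings = R$1,625,760.00.
DCL = total CM / (EBIT − I) = R$7,494,960.00 / R$1,625,760.00 = 4.6101.
EPS therefore changes by 4.6101 × (+18.8%) = +86.7%.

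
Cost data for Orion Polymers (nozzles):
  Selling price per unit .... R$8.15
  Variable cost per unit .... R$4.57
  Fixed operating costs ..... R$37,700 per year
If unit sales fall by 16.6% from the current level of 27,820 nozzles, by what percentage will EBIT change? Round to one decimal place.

Total contribution margin = 27,820 × R$3.58 = R$99,595.60.
Subtracting fixed costs: EBIT = R$99,595.60 − R$37,700 = R$61,895.60.
DOL = contribution ÷ EBIT = R$99,595.60 ÷ R$61,895.60 = 1.6091.
%ΔEBIT = DOL × %ΔSales = 1.6091 × -16.6% = -26.7%.

-26.7%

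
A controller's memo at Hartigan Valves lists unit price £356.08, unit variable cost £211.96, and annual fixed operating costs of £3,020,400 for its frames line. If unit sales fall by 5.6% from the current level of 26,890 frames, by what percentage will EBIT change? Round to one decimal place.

-25.4%

Contribution at this volume is 26,890 × £144.12 = £3,875,386.80.
EBIT = £3,875,386.80 − £3,020,400 = £854,986.80.
So DOL = total CM / EBIT = £3,875,386.80 / £854,986.80 = 4.5327.
So EBIT moves 4.5327 × (-5.6%) = -25.4%.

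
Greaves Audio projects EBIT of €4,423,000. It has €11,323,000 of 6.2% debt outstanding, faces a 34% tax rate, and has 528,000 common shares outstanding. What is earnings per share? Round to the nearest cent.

€4.65

Pre-tax income = €4,423,000 − €702,026.00 = €3,720,974.00.
After tax at 34%: net income = €3,720,974.00 × 0.66 = €2,455,842.84.
Per share: €2,455,842.84 / 528,000 shares = €4.65.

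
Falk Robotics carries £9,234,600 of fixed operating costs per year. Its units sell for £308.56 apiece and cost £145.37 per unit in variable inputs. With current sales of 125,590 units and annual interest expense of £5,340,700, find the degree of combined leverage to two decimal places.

3.46

Contribution at this volume is 125,590 × £163.19 = £20,495,032.10.
EBIT = £20,495,032.10 − £9,234,600 = £11,260,432.10. Interest = £5,340,700.00.
DOL = £20,495,032.10 ÷ £11,260,432.10 = 1.8201; DFL = £11,260,432.10 ÷ £5,919,732.10 = 1.9022.
DCL = DOL × DFL = 1.8201 × 1.9022 = 3.4622.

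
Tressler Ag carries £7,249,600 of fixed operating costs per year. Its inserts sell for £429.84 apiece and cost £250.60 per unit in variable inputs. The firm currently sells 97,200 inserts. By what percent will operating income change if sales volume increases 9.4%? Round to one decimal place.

Total contribution margin = 97,200 × £179.24 = £17,422,128.00.
Subtracting fixed costs: EBIT = £17,422,128.00 − £7,249,600 = £10,172,528.00.
Degree of operating leverage = £17,422,128.00 / £10,172,528.00 = 1.7127.
So EBIT moves 1.7127 × (+9.4%) = +16.1%.

+16.1%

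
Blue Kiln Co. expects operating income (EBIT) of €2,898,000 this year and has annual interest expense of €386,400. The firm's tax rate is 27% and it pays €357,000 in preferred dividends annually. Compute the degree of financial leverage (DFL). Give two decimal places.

1.43

Annual interest charges come to €386,400.00.
Pre-tax preferred-dividend burden = €357,000 ÷ (1 − 0.27) = €489,041.10.
DFL = EBIT ÷ [EBIT − I − D_p/(1−t)] = €2,898,000 ÷ [€2,898,000 − €386,400.00 − €489,041.10] = €2,898,000 ÷ €2,022,558.90 = 1.4328.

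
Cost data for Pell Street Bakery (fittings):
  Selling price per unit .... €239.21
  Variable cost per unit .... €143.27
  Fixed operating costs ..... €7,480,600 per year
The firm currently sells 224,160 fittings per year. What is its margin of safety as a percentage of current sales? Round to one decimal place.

65.2%

Unit CM = price − variable cost = €239.21 − €143.27 = €95.94. Break-even units = €7,480,600 ÷ €95.94 = 77,971.65; break-even revenue = 77,971.65 × €239.21 = €18,651,598.14.
Actual sales revenue = 224,160 × €239.21 = €53,621,313.60.
Margin of safety = (€53,621,313.60 − €18,651,598.14) ÷ €53,621,313.60 = 65.2%.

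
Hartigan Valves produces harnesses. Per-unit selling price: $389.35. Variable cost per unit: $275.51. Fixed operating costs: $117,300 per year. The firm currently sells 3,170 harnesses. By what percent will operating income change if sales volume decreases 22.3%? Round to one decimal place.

-33.0%

Contribution at this volume is 3,170 × $113.84 = $360,872.80.
EBIT = $360,872.80 − $117,300 = $243,572.80.
Degree of operating leverage = $360,872.80 / $243,572.80 = 1.4816.
Operating income changes by 1.4816 × -22.3% = -33.0%.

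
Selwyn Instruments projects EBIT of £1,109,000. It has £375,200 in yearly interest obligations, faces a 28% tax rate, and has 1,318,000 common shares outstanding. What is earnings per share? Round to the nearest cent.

Interest = £375,200.00, so EBT = £1,109,000 − £375,200.00 = £733,800.00.
Net income = £733,800.00 × (1 − 0.28) = £528,336.00.
EPS = £528,336.00 ÷ 1,318,000 = £0.40.

£0.40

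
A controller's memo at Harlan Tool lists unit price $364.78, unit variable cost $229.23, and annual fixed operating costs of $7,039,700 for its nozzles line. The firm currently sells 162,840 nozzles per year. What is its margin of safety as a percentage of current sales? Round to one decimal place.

68.1%

Unit CM = price − variable cost = $364.78 − $229.23 = $135.55. Break-even units = $7,039,700 ÷ $135.55 = 51,934.34; break-even revenue = 51,934.34 × $364.78 = $18,944,609.12.
Current sales = 162,840 × $364.78 = $59,400,775.20.
Margin of safety = ($59,400,775.20 − $18,944,609.12) ÷ $59,400,775.20 = 68.1%.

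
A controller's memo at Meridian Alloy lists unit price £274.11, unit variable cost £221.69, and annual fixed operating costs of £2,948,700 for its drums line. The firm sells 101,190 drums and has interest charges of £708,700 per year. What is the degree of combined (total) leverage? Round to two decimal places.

3.22

Contribution at this volume is 101,190 × £52.42 = £5,304,379.80.
Operating income = contribution − fixed costs = £5,304,379.80 − £2,948,700 = £2,355,679.80. Interest = £708,700.00.
DOL = £5,304,379.80 ÷ £2,355,679.80 = 2.2517; DFL = £2,355,679.80 ÷ £1,646,979.80 = 1.4303.
Combined leverage = 2.2517 × 1.4303 = 3.2206.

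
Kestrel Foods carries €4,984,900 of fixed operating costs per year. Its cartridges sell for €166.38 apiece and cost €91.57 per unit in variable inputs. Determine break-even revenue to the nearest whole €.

Contribution margin per unit = €166.38 − €91.57 = €74.81, a CM ratio of €74.81 ÷ €166.38 = 0.4496.
Break-even revenue = fixed costs × price ÷ CM = €4,984,900 × €166.38 ÷ €74.81 = €11,086,588.

€11,086,588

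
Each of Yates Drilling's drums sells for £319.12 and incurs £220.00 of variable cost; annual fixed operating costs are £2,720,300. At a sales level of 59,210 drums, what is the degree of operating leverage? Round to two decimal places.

1.86

Total contribution margin = 59,210 × £99.12 = £5,868,895.20.
Operating income = contribution − fixed costs = £5,868,895.20 − £2,720,300 = £3,148,595.20.
Degree of operating leverage = £5,868,895.20 / £3,148,595.20 = 1.8640.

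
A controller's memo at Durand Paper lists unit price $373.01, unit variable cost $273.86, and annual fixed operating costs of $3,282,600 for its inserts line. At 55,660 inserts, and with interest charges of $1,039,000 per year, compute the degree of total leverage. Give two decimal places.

Contribution at this volume is 55,660 × $99.15 = $5,518,689.00.
Operating income = contribution − fixed costs = $5,518,689.00 − $3,282,600 = $2,236,089.00. Interest = $1,039,000.00, so EBIT − I = $1,197,089.00.
DCL = contribution ÷ (EBIT − I) = $5,518,689.00 ÷ $1,197,089.00 = 4.6101.

4.61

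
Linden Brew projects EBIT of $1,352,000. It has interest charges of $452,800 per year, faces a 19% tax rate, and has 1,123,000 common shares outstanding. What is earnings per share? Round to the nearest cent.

$0.65

Interest = $452,800.00, so EBT = $1,352,000 − $452,800.00 = $899,200.00.
Net income = $899,200.00 × (1 − 0.19) = $728,352.00.
Per share: $728,352.00 / 1,123,000 shares = $0.65.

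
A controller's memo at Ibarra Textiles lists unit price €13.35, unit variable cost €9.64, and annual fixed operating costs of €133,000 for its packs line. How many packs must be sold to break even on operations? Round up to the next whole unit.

35,850 packs

Each unit contributes €13.35 − €9.64 = €3.71.
Units to break even: €133,000 ÷ €3.71 = 35,849.06, rounded up to 35,850.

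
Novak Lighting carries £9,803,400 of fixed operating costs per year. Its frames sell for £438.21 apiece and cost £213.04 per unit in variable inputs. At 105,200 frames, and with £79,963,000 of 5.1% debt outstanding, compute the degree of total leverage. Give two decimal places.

2.42

Contribution at this volume is 105,200 × £225.17 = £23,687,884.00.
EBIT = £23,687,884.00 − £9,803,400 = £13,884,484.00. Interest = £4,078,113.00.
DOL = £23,687,884.00 ÷ £13,884,484.00 = 1.7061; DFL = £13,884,484.00 ÷ £9,806,371.00 = 1.4159.
DCL = DOL × DFL = 1.7061 × 1.4159 = 2.4157.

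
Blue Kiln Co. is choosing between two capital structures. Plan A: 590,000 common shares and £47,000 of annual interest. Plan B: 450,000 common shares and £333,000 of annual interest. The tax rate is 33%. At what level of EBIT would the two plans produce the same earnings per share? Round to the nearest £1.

Set EPS_A = EPS_B: (EBIT − £47,000)(1 − 0.33) ÷ 590,000 = (EBIT − £333,000)(1 − 0.33) ÷ 450,000.
The (1 − t) factor cancels: (EBIT − 47,000) × 450,000 = (EBIT − 333,000) × 590,000.
EBIT × (590,000 − 450,000) = 333,000 × 590,000 − 47,000 × 450,000 = 175,320,000,000, so EBIT = 175,320,000,000 ÷ 140,000 = 1,252,285.71.

£1,252,286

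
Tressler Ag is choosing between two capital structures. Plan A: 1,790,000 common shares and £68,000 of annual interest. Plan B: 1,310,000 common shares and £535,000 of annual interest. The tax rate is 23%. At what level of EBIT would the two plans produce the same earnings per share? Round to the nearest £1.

Set EPS_A = EPS_B: (EBIT − £68,000)(1 − 0.23) ÷ 1,790,000 = (EBIT − £535,000)(1 − 0.23) ÷ 1,310,000.
The (1 − t) factor cancels: (EBIT − 68,000) × 1,310,000 = (EBIT − 535,000) × 1,790,000.
Solving, EBIT = (535,000·1,790,000 − 68,000·1,310,000) / (1,790,000 − 1,310,000) = 868,570,000,000 / 480,000 = 1,809,520.83.

£1,809,521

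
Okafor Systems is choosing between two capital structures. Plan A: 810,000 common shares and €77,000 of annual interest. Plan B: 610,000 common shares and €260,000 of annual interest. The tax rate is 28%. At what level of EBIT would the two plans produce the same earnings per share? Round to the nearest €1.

€818,150

At indifference, (EBIT − 77,000)(1 − t)/810,000 = (EBIT − 260,000)(1 − t)/610,000.
Cancelling (1 − t) and cross-multiplying: 610,000·(EBIT − 77,000) = 810,000·(EBIT − 260,000).
EBIT × (810,000 − 610,000) = 260,000 × 810,000 − 77,000 × 610,000 = 163,630,000,000, so EBIT = 163,630,000,000 ÷ 200,000 = 818,150.00.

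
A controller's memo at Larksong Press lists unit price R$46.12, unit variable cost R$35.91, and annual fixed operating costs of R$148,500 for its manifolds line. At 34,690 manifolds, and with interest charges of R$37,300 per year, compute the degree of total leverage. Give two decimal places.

Contribution at this volume is 34,690 × R$10.21 = R$354,184.90.
EBIT = R$354,184.90 − R$148,500 = R$205,684.90. Interest = R$37,300.00.
DOL = R$354,184.90 ÷ R$205,684.90 = 1.7220; DFL = R$205,684.90 ÷ R$168,384.90 = 1.2215.
Combined leverage = 1.7220 × 1.2215 = 2.1034.

2.10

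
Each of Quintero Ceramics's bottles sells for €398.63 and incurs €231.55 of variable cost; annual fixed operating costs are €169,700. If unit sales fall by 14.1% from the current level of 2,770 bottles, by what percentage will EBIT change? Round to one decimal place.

-22.3%

Total contribution margin = 2,770 × €167.08 = €462,811.60.
Operating income = contribution − fixed costs = €462,811.60 − €169,700 = €293,111.60.
So DOL = total CM / EBIT = €462,811.60 / €293,111.60 = 1.5790.
Operating income changes by 1.5790 × -14.1% = -22.3%.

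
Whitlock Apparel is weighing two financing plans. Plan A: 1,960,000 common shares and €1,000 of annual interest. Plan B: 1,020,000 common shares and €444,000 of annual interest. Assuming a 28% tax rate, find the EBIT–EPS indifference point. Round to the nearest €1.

Set EPS_A = EPS_B: (EBIT − €1,000)(1 − 0.28) ÷ 1,960,000 = (EBIT − €444,000)(1 − 0.28) ÷ 1,020,000.
The (1 − t) factor cancels: (EBIT − 1,000) × 1,020,000 = (EBIT − 444,000) × 1,960,000.
EBIT × (1,960,000 − 1,020,000) = 444,000 × 1,960,000 − 1,000 × 1,020,000 = 869,220,000,000, so EBIT = 869,220,000,000 ÷ 940,000 = 924,702.13.

€924,702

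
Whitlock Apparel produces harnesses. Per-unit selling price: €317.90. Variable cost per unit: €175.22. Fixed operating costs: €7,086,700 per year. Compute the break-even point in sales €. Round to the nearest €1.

€15,789,613

Contribution margin per unit = €317.90 − €175.22 = €142.68, a CM ratio of €142.68 ÷ €317.90 = 0.4488.
Break-even sales = FC ÷ CM ratio = €7,086,700 × €317.90 / €142.68 = €15,789,613.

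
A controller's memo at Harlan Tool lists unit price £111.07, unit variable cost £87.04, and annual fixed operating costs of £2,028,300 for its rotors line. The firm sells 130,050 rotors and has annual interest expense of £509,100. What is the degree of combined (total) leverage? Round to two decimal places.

5.32

Contribution at this volume is 130,050 × £24.03 = £3,125,101.50.
Operating income = contribution − fixed costs = £3,125,101.50 − £2,028,300 = £1,096,801.50. Interest = £509,100.00, so EBIT − I = £587,701.50.
Degree of total leverage = total CM / (EBIT − interest) = £3,125,101.50 / £587,701.50 = 5.3175.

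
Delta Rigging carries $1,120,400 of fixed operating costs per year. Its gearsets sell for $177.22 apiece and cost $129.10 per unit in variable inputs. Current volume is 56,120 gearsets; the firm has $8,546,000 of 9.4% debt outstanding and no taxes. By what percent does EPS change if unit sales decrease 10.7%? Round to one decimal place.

Total contribution margin = 56,120 × $48.12 = $2,700,494.40.
Subtracting fixed costs: EBIT = $2,700,494.40 − $1,120,400 = $1,580,094.40.
After interest of $803,324.00, pre-tax earnings = $776,770.40.
Degree of combined leverage = contribution ÷ (EBIT − I) = $2,700,494.40 ÷ $776,770.40 = 3.4766.
EPS therefore changes by 3.4766 × (-10.7%) = -37.2%.

-37.2%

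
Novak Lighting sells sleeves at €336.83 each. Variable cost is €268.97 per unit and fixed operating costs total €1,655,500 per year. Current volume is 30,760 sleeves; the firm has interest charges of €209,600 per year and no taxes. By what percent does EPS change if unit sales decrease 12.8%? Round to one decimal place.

-120.2%

At 30,760 units, contribution = 30,760 × €67.86 = €2,087,373.60.
EBIT = €2,087,373.60 − €1,655,500 = €431,873.60.
Interest = €209,600.00, so EBIT − I = €222,273.60.
Degree of combined leverage = contribution ÷ (EBIT − I) = €2,087,373.60 ÷ €222,273.60 = 9.3910.
EPS therefore changes by 9.3910 × (-12.8%) = -120.2%.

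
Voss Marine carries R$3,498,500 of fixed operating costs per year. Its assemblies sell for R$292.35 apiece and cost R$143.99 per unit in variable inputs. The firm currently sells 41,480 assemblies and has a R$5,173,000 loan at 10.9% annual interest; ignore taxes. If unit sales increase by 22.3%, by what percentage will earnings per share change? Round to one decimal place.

At 41,480 units, contribution = 41,480 × R$148.36 = R$6,153,972.80.
Subtracting fixed costs: EBIT = R$6,153,972.80 − R$3,498,500 = R$2,655,472.80.
After interest of R$563,857.00, pre-tax earnings = R$2,091,615.80.
DCL = total CM / (EBIT − I) = R$6,153,972.80 / R$2,091,615.80 = 2.9422.
EPS therefore changes by 2.9422 × (+22.3%) = +65.6%.

+65.6%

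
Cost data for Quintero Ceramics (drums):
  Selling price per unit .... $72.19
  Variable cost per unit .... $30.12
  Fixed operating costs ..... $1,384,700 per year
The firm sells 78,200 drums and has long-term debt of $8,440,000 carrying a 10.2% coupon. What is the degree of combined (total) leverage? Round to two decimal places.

3.15

Contribution at this volume is 78,200 × $42.07 = $3,289,874.00.
Operating income = contribution − fixed costs = $3,289,874.00 − $1,384,700 = $1,905,174.00. Interest = $860,880.00, so EBIT − I = $1,044,294.00.
Degree of total leverage = total CM / (EBIT − interest) = $3,289,874.00 / $1,044,294.00 = 3.1503.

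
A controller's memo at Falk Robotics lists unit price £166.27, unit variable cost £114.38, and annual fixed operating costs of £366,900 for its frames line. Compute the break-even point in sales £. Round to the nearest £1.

£1,175,650

CM per unit = £166.27 − £114.38 = £51.89; CM ratio = £51.89 / £166.27 = 0.3121.
Break-even sales = FC ÷ CM ratio = £366,900 × £166.27 / £51.89 = £1,175,650.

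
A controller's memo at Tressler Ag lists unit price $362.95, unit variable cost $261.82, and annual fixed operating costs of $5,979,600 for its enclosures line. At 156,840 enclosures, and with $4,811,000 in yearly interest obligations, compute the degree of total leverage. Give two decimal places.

3.13

Contribution at this volume is 156,840 × $101.13 = $15,861,229.20.
EBIT = $15,861,229.20 − $5,979,600 = $9,881,629.20. Interest = $4,811,000.00.
DOL = $15,861,229.20 ÷ $9,881,629.20 = 1.6051; DFL = $9,881,629.20 ÷ $5,070,629.20 = 1.9488.
DCL = DOL × DFL = 1.6051 × 1.9488 = 3.1280.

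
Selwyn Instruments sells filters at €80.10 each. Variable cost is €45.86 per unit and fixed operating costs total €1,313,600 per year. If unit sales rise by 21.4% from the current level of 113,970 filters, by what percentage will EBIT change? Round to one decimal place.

Total contribution margin = 113,970 × €34.24 = €3,902,332.80.
Subtracting fixed costs: EBIT = €3,902,332.80 − €1,313,600 = €2,588,732.80.
So DOL = total CM / EBIT = €3,902,332.80 / €2,588,732.80 = 1.5074.
So EBIT moves 1.5074 × (+21.4%) = +32.3%.

+32.3%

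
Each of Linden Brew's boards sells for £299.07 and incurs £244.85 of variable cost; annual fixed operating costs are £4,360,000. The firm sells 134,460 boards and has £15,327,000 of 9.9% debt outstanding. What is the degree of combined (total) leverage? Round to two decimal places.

5.16

Total contribution margin = 134,460 × £54.22 = £7,290,421.20.
EBIT = £7,290,421.20 − £4,360,000 = £2,930,421.20. Interest = £1,517,373.00, so EBIT − I = £1,413,048.20.
Degree of total leverage = total CM / (EBIT − interest) = £7,290,421.20 / £1,413,048.20 = 5.1594.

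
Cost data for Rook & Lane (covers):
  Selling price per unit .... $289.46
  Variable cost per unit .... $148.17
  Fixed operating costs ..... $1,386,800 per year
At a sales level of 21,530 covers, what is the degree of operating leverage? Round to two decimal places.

Contribution at this volume is 21,530 × $141.29 = $3,041,973.70.
Subtracting fixed costs: EBIT = $3,041,973.70 − $1,386,800 = $1,655,173.70.
Degree of operating leverage = $3,041,973.70 / $1,655,173.70 = 1.8379.

1.84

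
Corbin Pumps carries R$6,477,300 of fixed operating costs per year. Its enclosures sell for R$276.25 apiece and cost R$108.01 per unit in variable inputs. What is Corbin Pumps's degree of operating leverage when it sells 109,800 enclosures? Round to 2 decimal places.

At 109,800 units, contribution = 109,800 × R$168.24 = R$18,472,752.00.
Subtracting fixed costs: EBIT = R$18,472,752.00 − R$6,477,300 = R$11,995,452.00.
DOL = contribution ÷ EBIT = R$18,472,752.00 ÷ R$11,995,452.00 = 1.5400.

1.54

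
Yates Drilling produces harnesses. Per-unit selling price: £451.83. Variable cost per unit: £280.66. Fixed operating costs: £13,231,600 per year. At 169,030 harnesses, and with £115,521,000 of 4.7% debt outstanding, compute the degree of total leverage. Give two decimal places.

2.82

Contribution at this volume is 169,030 × £171.17 = £28,932,865.10.
EBIT = £28,932,865.10 − £13,231,600 = £15,701,265.10. Interest = £5,429,487.00.
DOL = £28,932,865.10 ÷ £15,701,265.10 = 1.8427; DFL = £15,701,265.10 ÷ £10,271,778.10 = 1.5286.
DCL = DOL × DFL = 1.8427 × 1.5286 = 2.8168.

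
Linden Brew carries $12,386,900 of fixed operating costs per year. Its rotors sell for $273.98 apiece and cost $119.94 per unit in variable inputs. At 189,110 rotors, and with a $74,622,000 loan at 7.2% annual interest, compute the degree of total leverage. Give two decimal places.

Total contribution margin = 189,110 × $154.04 = $29,130,504.40.
Operating income = contribution − fixed costs = $29,130,504.40 − $12,386,900 = $16,743,604.40. Interest = $5,372,784.00.
DOL = $29,130,504.40 ÷ $16,743,604.40 = 1.7398; DFL = $16,743,604.40 ÷ $11,370,820.40 = 1.4725.
Combined leverage = 1.7398 × 1.4725 = 2.5619.

2.56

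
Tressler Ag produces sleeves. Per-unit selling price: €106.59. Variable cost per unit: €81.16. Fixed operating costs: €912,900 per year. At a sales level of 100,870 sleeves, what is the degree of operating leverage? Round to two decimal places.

At 100,870 units, contribution = 100,870 × €25.43 = €2,565,124.10.
Operating income = contribution − fixed costs = €2,565,124.10 − €912,900 = €1,652,224.10.
DOL = contribution ÷ EBIT = €2,565,124.10 ÷ €1,652,224.10 = 1.5525.

1.55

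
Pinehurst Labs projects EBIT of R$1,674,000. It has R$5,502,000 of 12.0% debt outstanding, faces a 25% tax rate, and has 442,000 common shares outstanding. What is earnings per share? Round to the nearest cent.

R$1.72

Pre-tax income = R$1,674,000 − R$660,240.00 = R$1,013,760.00.
Net income = R$1,013,760.00 × (1 − 0.25) = R$760,320.00.
Per share: R$760,320.00 / 442,000 shares = R$1.72.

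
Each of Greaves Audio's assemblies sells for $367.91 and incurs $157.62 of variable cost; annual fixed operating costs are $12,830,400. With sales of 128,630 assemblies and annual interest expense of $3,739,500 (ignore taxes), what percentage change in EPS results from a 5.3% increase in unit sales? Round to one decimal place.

Contribution at this volume is 128,630 × $210.29 = $27,049,602.70.
Subtracting fixed costs: EBIT = $27,049,602.70 − $12,830,400 = $14,219,202.70.
After interest of $3,739,500.00, pre-tax earnings = $10,479,702.70.
Degree of combined leverage = contribution ÷ (EBIT − I) = $27,049,602.70 ÷ $10,479,702.70 = 2.5811.
%ΔEPS = DCL × %ΔSales = 2.5811 × +5.3% = +13.7%.

+13.7%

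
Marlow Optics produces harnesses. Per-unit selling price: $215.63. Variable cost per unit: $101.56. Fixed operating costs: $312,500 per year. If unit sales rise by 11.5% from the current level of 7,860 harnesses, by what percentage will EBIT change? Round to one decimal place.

Total contribution margin = 7,860 × $114.07 = $896,590.20.
Operating income = contribution − fixed costs = $896,590.20 − $312,500 = $584,090.20.
DOL = contribution ÷ EBIT = $896,590.20 ÷ $584,090.20 = 1.5350.
So EBIT moves 1.5350 × (+11.5%) = +17.7%.

+17.7%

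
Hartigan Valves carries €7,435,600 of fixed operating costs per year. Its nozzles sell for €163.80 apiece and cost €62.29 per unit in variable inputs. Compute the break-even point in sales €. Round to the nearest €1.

€11,998,338

CM per unit = €163.80 − €62.29 = €101.51; CM ratio = €101.51 / €163.80 = 0.6197.
Break-even sales = FC ÷ CM ratio = €7,435,600 × €163.80 / €101.51 = €11,998,338.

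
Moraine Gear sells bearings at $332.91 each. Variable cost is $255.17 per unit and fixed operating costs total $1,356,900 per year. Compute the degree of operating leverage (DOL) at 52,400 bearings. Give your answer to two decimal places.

Contribution at this volume is 52,400 × $77.74 = $4,073,576.00.
Subtracting fixed costs: EBIT = $4,073,576.00 − $1,356,900 = $2,716,676.00.
So DOL = total CM / EBIT = $4,073,576.00 / $2,716,676.00 = 1.4995.

1.50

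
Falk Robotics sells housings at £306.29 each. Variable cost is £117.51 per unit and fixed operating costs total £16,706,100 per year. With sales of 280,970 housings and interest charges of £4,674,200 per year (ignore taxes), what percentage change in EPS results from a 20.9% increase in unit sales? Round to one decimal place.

Contribution at this volume is 280,970 × £188.78 = £53,041,516.60.
EBIT = £53,041,516.60 − £16,706,100 = £36,335,416.60.
After interest of £4,674,200.00, pre-tax earnings = £31,661,216.60.
Degree of combined leverage = contribution ÷ (EBIT − I) = £53,041,516.60 ÷ £31,661,216.60 = 1.6753.
EPS therefore changes by 1.6753 × (+20.9%) = +35.0%.

+35.0%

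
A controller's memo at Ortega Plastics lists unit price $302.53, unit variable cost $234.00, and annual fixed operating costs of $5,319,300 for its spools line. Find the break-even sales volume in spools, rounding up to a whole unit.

77,621 spools

Contribution margin per unit = $302.53 − $234.00 = $68.53.
Break-even Q = $5,319,300 / $68.53 = 77,620.02 → 77,621 spools.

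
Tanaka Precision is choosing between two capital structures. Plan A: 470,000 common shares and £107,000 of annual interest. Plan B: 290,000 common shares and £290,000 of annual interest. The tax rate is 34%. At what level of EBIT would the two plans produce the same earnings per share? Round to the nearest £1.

At indifference, (EBIT − 107,000)(1 − t)/470,000 = (EBIT − 290,000)(1 − t)/290,000.
The (1 − t) factor cancels: (EBIT − 107,000) × 290,000 = (EBIT − 290,000) × 470,000.
Solving, EBIT = (290,000·470,000 − 107,000·290,000) / (470,000 − 290,000) = 105,270,000,000 / 180,000 = 584,833.33.

£584,833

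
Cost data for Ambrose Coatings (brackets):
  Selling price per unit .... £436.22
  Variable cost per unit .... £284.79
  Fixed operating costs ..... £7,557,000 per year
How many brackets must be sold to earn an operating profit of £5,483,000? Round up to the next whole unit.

Contribution margin per unit = £436.22 − £284.79 = £151.43.
Need Q such that Q × £151.43 − £7,557,000 = £5,483,000, i.e. Q = £13,040,000 / £151.43 = 86,112.40 → 86,113.

86,113 brackets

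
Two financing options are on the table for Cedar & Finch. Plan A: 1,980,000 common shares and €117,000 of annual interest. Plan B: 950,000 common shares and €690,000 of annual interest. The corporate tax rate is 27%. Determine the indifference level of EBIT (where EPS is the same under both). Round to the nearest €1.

€1,218,495

At indifference, (EBIT − 117,000)(1 − t)/1,980,000 = (EBIT − 690,000)(1 − t)/950,000.
Cancelling (1 − t) and cross-multiplying: 950,000·(EBIT − 117,000) = 1,980,000·(EBIT − 690,000).
EBIT × (1,980,000 − 950,000) = 690,000 × 1,980,000 − 117,000 × 950,000 = 1,255,050,000,000, so EBIT = 1,255,050,000,000 ÷ 1,030,000 = 1,218,495.15.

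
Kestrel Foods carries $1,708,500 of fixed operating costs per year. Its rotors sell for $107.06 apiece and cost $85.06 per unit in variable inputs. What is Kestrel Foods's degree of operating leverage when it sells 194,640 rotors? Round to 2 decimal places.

At 194,640 units, contribution = 194,640 × $22.00 = $4,282,080.00.
EBIT = $4,282,080.00 − $1,708,500 = $2,573,580.00.
Degree of operating leverage = $4,282,080.00 / $2,573,580.00 = 1.6639.

1.66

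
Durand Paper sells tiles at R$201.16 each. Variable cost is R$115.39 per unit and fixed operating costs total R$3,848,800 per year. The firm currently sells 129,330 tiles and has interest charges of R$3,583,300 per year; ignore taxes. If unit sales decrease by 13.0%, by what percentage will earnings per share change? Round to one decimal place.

-39.4%

Total contribution margin = 129,330 × R$85.77 = R$11,092,634.10.
Subtracting fixed costs: EBIT = R$11,092,634.10 − R$3,848,800 = R$7,243,834.10.
Interest = R$3,583,300.00, so EBIT − I = R$3,660,534.10.
Degree of combined leverage = contribution ÷ (EBIT − I) = R$11,092,634.10 ÷ R$3,660,534.10 = 3.0303.
%ΔEPS = DCL × %ΔSales = 3.0303 × -13.0% = -39.4%.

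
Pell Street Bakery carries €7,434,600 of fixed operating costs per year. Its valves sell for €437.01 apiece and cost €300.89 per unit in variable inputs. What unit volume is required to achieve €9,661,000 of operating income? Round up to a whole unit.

Unit CM = price − variable cost = €437.01 − €300.89 = €136.12.
Required volume = (fixed costs + target profit) ÷ CM = (€7,434,600 + €9,661,000) ÷ €136.12 = 125,592.12, so 125,593 valves.

125,593 valves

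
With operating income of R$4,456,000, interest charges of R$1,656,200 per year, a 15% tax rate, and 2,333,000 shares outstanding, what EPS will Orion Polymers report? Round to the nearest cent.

R$1.02

Pre-tax income = R$4,456,000 − R$1,656,200.00 = R$2,799,800.00.
Net income = R$2,799,800.00 × (1 − 0.15) = R$2,379,830.00.
Per share: R$2,379,830.00 / 2,333,000 shares = R$1.02.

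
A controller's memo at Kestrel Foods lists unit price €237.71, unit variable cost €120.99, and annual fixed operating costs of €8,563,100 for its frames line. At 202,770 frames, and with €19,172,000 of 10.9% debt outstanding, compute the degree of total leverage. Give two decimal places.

1.82

Contribution at this volume is 202,770 × €116.72 = €23,667,314.40.
Operating income = contribution − fixed costs = €23,667,314.40 − €8,563,100 = €15,104,214.40. Interest = €2,089,748.00, so EBIT − I = €13,014,466.40.
Degree of total leverage = total CM / (EBIT − interest) = €23,667,314.40 / €13,014,466.40 = 1.8185.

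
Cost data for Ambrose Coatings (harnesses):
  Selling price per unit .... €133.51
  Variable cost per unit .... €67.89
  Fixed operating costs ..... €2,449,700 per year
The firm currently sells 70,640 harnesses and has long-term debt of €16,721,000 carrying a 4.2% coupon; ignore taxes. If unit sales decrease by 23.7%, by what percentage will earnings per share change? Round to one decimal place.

-74.1%

Contribution at this volume is 70,640 × €65.62 = €4,635,396.80.
Operating income = contribution − fixed costs = €4,635,396.80 − €2,449,700 = €2,185,696.80.
Interest = €702,282.00, so EBIT − I = €1,483,414.80.
DCL = total CM / (EBIT − I) = €4,635,396.80 / €1,483,414.80 = 3.1248.
%ΔEPS = DCL × %ΔSales = 3.1248 × -23.7% = -74.1%.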